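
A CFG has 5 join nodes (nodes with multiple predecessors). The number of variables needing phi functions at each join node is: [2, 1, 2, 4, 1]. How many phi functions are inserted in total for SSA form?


Total phi functions = sum of phi functions at each join node
= 2 + 1 + 2 + 4 + 1 = 10

10


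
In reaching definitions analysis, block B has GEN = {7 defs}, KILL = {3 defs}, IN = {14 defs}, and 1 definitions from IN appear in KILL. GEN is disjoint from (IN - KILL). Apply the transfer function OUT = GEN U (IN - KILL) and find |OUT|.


IN - KILL: 14 - 1 = 13 surviving definitions
OUT = GEN + surviving = 7 + 13 = 20

20


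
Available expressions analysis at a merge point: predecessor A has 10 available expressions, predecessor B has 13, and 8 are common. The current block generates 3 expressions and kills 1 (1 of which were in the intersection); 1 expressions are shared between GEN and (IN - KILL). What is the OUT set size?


IN = intersection of predecessors = 8
IN - KILL = 8 - 1 = 7
|OUT| = |GEN| + |IN - KILL| - |GEN ∩ (IN - KILL)| = 3 + 7 - 1 = 9

9


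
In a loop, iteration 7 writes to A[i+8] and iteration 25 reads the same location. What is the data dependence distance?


Distance = read iteration - write iteration
= 25 - 7 = 18

18


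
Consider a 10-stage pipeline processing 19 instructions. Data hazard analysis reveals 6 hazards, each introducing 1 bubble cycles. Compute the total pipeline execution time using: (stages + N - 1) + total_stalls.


Base cycles = 10 + 19 - 1 = 28
Total stalls = 6 * 1 = 6
Total = 28 + 6 = 34

34


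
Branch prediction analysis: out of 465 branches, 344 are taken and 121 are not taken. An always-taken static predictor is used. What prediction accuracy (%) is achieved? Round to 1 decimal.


Predictor: always-taken
Correct predictions = 344
Accuracy = 344 / 465 * 100 = 74.0%

74.0


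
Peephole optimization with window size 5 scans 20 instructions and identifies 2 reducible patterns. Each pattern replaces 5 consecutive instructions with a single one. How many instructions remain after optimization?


Each match removes 4 instructions.
Total removed = 2 * 4 = 8
Remaining = 20 - 8 = 12

12


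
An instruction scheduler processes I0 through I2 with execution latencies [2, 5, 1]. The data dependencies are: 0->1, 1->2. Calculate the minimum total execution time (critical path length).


Compute longest path through dependency graph: dist(Ik) = max over predecessors of dist + latency(Ik).
dist(I0) = latency 2 = 2
dist(I1) = dist(I0) + 5 = 2 + 5 = 7
dist(I2) = dist(I1) + 1 = 7 + 1 = 8
Critical path = max dist = 8

8


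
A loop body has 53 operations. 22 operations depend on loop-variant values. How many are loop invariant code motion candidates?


Invariant candidates = total - loop-dependent
= 53 - 22 = 31

31


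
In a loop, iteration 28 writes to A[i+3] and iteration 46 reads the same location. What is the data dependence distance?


Distance = read iteration - write iteration
= 46 - 28 = 18

18


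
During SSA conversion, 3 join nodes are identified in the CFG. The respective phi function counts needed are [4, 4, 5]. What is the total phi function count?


Total phi functions = sum of phi functions at each join node
= 4 + 4 + 5 = 13

13


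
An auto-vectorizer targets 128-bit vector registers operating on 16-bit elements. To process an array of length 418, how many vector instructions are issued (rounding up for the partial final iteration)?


Width = 128 / 16 = 8 elements per vector op
Iterations = ceil(418 / 8) = 53

53


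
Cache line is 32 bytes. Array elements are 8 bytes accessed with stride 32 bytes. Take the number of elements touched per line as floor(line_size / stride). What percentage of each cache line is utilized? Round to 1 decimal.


Elements per cache line = floor(32 / 32) = 1
Bytes used = 1 * 8 = 8
Utilization = 8 / 32 * 100 = 25.0%

25.0


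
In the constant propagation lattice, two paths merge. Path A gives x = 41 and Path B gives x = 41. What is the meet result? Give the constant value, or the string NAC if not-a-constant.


Meet operation: if both paths give the same constant, result is that constant; if they differ, result is NAC (not-a-constant).
Path A: 41, Path B: 41 -> equal
Result: constant -> 41

41


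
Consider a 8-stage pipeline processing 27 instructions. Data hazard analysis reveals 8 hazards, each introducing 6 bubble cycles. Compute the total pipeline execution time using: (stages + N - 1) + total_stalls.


Base cycles = 8 + 27 - 1 = 34
Total stalls = 8 * 6 = 48
Total = 34 + 48 = 82

82


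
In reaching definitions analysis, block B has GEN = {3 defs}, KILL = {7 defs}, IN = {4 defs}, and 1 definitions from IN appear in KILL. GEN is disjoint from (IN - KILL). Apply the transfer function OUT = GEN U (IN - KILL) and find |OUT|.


IN - KILL: 4 - 1 = 3 surviving definitions
OUT = GEN + surviving = 3 + 3 = 6

6


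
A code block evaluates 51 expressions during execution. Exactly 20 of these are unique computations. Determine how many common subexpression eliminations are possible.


CSE count = total expressions - unique expressions
= 51 - 20 = 31

31


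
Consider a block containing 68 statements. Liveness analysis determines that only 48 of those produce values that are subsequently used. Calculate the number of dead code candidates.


Dead code = total statements - live definitions
= 68 - 48 = 20

20


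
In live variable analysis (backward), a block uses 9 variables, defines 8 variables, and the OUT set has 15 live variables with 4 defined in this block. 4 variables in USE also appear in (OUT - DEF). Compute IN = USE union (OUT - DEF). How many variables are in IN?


OUT - DEF: 15 - 4 = 11
|IN| = |USE| + |OUT - DEF| - |USE ∩ (OUT - DEF)| = 9 + 11 - 4 = 16

16


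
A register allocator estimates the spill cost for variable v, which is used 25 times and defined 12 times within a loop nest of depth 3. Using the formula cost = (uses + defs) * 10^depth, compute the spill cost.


uses + defs = 25 + 12 = 37
10^3 = 1000
Spill cost = 37 * 1000 = 37000

37000


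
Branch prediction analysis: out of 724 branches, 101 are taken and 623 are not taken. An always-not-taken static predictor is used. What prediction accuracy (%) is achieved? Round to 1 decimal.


Predictor: always-not-taken
Correct predictions = 623
Accuracy = 623 / 724 * 100 = 86.0%

86.0


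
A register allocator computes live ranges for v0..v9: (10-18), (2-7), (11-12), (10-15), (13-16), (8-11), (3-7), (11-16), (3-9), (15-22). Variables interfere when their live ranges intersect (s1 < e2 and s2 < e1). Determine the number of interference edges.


Check all pairs for overlapping intervals.
Two intervals (s1,e1) and (s2,e2) overlap if s1 < e2 and s2 < e1.
v0 (10-18) vs v1..v9: overlaps v2, v3, v4, v5, v7, v9 -> 6
v1 (2-7) vs v2..v9: overlaps v6, v8 -> 2
v2 (11-12) vs v3..v9: overlaps v3, v7 -> 2
v3 (10-15) vs v4..v9: overlaps v4, v5, v7 -> 3
v4 (13-16) vs v5..v9: overlaps v7, v9 -> 2
v5 (8-11) vs v6..v9: overlaps v8 -> 1
v6 (3-7) vs v7..v9: overlaps v8 -> 1
v7 (11-16) vs v8..v9: overlaps v9 -> 1
v8 (3-9) vs v9: overlaps none -> 0
Total overlapping pairs = 6 + 2 + 2 + 3 + 2 + 1 + 1 + 1 + 0 = 18

18


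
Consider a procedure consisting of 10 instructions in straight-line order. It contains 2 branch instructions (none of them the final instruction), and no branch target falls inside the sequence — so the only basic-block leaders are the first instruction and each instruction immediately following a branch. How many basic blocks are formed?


With no in-sequence branch targets, the leaders are the first instruction plus the instruction after each branch.
Number of basic blocks = branches + 1
= 2 + 1 = 3

3


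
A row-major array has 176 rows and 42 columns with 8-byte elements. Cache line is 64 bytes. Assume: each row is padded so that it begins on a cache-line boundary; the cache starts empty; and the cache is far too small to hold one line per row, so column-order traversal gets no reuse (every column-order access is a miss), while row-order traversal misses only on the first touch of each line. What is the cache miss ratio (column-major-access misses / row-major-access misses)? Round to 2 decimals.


Each row occupies 42 * 8 = 336 bytes and starts on a line boundary, so it spans ceil(336 / 64) = 6 cache lines.
Row-major traversal misses (one per line touched): 176 * ceil(42 * 8 / 64) = 1056
Column-major traversal misses (no reuse, every access misses): 176 * 42 = 7392
Ratio = 7392 / 1056 = 7.0

7.0


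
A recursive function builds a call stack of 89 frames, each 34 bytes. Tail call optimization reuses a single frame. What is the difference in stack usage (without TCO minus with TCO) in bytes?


Without TCO: 89 * 34 = 3026 bytes
With TCO: reuse 1 frame = 34 bytes
Savings = 3026 - 34 = 2992

2992


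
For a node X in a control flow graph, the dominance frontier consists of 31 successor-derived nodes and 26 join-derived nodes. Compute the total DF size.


DF(X) = direct successor contributions + join point contributions
= 31 + 26 = 57

57


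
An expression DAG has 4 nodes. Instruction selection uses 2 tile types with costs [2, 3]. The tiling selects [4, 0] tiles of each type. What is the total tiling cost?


Total cost = sum(count_i * cost_i)
= 4*2 + 0*3
= 8

8


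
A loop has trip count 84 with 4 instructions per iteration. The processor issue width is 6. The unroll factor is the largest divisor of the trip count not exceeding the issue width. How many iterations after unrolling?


Largest divisor of 84 <= 6 is 6
New iterations = 84 / 6 = 14

14


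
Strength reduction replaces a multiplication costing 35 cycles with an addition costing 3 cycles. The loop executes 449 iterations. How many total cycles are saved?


Per-iteration saving = 35 - 3 = 32
Total saved = 449 * 32 = 14368

14368


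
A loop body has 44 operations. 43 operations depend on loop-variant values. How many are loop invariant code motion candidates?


Invariant candidates = total - loop-dependent
= 44 - 43 = 1

1


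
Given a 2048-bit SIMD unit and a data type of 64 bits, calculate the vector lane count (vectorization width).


Width = SIMD bits / data type bits
= 2048 / 64 = 32

32


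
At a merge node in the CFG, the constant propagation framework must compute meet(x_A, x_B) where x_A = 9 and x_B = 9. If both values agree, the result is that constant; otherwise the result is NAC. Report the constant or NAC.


Meet operation: if both paths give the same constant, result is that constant; if they differ, result is NAC (not-a-constant).
Path A: 9, Path B: 9 -> equal
Result: constant -> 9

9


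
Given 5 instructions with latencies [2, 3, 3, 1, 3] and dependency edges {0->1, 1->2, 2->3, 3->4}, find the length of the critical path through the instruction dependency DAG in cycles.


Compute longest path through dependency graph: dist(Ik) = max over predecessors of dist + latency(Ik).
dist(I0) = latency 2 = 2
dist(I1) = dist(I0) + 3 = 2 + 3 = 5
dist(I2) = dist(I1) + 3 = 5 + 3 = 8
dist(I3) = dist(I2) + 1 = 8 + 1 = 9
dist(I4) = dist(I3) + 3 = 9 + 3 = 12
Critical path = max dist = 12

12


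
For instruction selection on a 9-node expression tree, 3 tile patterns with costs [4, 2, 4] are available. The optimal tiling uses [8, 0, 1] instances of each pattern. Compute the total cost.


Total cost = sum(count_i * cost_i)
= 8*4 + 0*2 + 1*4
= 36

36


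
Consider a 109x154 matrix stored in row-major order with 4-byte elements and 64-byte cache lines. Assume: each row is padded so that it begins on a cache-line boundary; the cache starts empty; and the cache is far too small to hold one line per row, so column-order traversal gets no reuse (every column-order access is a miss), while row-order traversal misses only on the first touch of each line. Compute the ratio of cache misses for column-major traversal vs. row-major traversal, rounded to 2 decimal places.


Each row occupies 154 * 4 = 616 bytes and starts on a line boundary, so it spans ceil(616 / 64) = 10 cache lines.
Row-major traversal misses (one per line touched): 109 * ceil(154 * 4 / 64) = 1090
Column-major traversal misses (no reuse, every access misses): 109 * 154 = 16786
Ratio = 16786 / 1090 = 15.4

15.4


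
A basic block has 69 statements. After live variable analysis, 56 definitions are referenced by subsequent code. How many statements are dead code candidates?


Dead code = total statements - live definitions
= 69 - 56 = 13

13


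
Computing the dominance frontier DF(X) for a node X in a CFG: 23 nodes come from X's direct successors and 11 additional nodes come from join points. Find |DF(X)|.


DF(X) = direct successor contributions + join point contributions
= 23 + 11 = 34

34


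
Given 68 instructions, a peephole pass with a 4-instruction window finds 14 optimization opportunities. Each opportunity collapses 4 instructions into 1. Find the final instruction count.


Each match removes 3 instructions.
Total removed = 14 * 3 = 42
Remaining = 68 - 42 = 26

26


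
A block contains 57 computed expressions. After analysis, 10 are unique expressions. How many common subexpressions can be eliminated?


CSE count = total expressions - unique expressions
= 57 - 10 = 47

47


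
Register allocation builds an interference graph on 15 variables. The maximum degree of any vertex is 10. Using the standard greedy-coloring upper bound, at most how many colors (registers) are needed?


Greedy coloring never needs more than (max_degree + 1) colors: when coloring a vertex, at most max_degree neighbors are already colored.
Upper bound = 10 + 1 = 11

11


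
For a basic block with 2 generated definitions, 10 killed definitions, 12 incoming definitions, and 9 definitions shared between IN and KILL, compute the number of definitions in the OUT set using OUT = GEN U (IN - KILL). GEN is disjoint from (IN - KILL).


IN - KILL: 12 - 9 = 3 surviving definitions
OUT = GEN + surviving = 2 + 3 = 5

5


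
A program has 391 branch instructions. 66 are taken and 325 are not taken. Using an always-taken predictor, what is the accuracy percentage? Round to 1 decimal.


Predictor: always-taken
Correct predictions = 66
Accuracy = 66 / 391 * 100 = 16.9%

16.9


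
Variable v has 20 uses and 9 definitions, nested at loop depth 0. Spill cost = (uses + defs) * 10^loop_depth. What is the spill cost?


uses + defs = 20 + 9 = 29
10^0 = 1
Spill cost = 29 * 1 = 29

29


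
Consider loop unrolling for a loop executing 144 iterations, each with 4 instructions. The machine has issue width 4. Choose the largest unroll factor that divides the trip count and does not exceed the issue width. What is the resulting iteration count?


Largest divisor of 144 <= 4 is 4
New iterations = 144 / 4 = 36

36


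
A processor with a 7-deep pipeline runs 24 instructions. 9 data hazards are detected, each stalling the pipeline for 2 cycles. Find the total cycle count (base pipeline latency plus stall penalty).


Base cycles = 7 + 24 - 1 = 30
Total stalls = 9 * 2 = 18
Total = 30 + 18 = 48

48


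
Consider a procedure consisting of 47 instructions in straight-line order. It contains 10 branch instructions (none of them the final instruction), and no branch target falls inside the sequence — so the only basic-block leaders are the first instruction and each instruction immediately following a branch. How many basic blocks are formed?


With no in-sequence branch targets, the leaders are the first instruction plus the instruction after each branch.
Number of basic blocks = branches + 1
= 10 + 1 = 11

11


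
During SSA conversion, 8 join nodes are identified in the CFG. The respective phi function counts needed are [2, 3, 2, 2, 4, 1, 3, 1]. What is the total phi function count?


Total phi functions = sum of phi functions at each join node
= 2 + 3 + 2 + 2 + 4 + 1 + 3 + 1 = 18

18


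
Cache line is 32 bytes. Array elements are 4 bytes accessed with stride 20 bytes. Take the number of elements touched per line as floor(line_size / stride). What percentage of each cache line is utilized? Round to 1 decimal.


Elements per cache line = floor(32 / 20) = 1
Bytes used = 1 * 4 = 4
Utilization = 4 / 32 * 100 = 12.5%

12.5


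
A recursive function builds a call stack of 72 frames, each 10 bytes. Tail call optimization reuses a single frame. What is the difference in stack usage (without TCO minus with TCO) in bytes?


Without TCO: 72 * 10 = 720 bytes
With TCO: reuse 1 frame = 10 bytes
Savings = 720 - 10 = 710

710


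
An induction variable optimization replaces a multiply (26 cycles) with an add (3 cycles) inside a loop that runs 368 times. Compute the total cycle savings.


Per-iteration saving = 26 - 3 = 23
Total saved = 368 * 23 = 8464

8464


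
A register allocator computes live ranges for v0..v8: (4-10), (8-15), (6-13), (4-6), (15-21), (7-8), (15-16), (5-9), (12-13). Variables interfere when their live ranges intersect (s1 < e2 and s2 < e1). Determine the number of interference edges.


Check all pairs for overlapping intervals.
Two intervals (s1,e1) and (s2,e2) overlap if s1 < e2 and s2 < e1.
v0 (4-10) vs v1..v8: overlaps v1, v2, v3, v5, v7 -> 5
v1 (8-15) vs v2..v8: overlaps v2, v7, v8 -> 3
v2 (6-13) vs v3..v8: overlaps v5, v7, v8 -> 3
v3 (4-6) vs v4..v8: overlaps v7 -> 1
v4 (15-21) vs v5..v8: overlaps v6 -> 1
v5 (7-8) vs v6..v8: overlaps v7 -> 1
v6 (15-16) vs v7..v8: overlaps none -> 0
v7 (5-9) vs v8: overlaps none -> 0
Total overlapping pairs = 5 + 3 + 3 + 1 + 1 + 1 + 0 + 0 = 14

14


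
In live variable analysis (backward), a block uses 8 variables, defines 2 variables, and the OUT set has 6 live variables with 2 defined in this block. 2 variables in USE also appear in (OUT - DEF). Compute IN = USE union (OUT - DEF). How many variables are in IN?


OUT - DEF: 6 - 2 = 4
|IN| = |USE| + |OUT - DEF| - |USE ∩ (OUT - DEF)| = 8 + 4 - 2 = 10

10


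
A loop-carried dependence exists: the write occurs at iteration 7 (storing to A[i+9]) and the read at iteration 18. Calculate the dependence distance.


Distance = read iteration - write iteration
= 18 - 7 = 11

11


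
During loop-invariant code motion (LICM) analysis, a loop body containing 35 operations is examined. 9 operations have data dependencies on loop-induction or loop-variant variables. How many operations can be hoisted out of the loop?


Invariant candidates = total - loop-dependent
= 35 - 9 = 26

26


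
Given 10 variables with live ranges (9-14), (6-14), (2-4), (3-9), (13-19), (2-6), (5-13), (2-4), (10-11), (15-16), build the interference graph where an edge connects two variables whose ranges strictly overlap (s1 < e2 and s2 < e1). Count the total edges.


Check all pairs for overlapping intervals.
Two intervals (s1,e1) and (s2,e2) overlap if s1 < e2 and s2 < e1.
v0 (9-14) vs v1..v9: overlaps v1, v4, v6, v8 -> 4
v1 (6-14) vs v2..v9: overlaps v3, v4, v6, v8 -> 4
v2 (2-4) vs v3..v9: overlaps v3, v5, v7 -> 3
v3 (3-9) vs v4..v9: overlaps v5, v6, v7 -> 3
v4 (13-19) vs v5..v9: overlaps v9 -> 1
v5 (2-6) vs v6..v9: overlaps v6, v7 -> 2
v6 (5-13) vs v7..v9: overlaps v8 -> 1
v7 (2-4) vs v8..v9: overlaps none -> 0
v8 (10-11) vs v9: overlaps none -> 0
Total overlapping pairs = 4 + 4 + 3 + 3 + 1 + 2 + 1 + 0 + 0 = 18

18


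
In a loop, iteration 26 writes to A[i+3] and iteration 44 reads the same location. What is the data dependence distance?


Distance = read iteration - write iteration
= 44 - 26 = 18

18


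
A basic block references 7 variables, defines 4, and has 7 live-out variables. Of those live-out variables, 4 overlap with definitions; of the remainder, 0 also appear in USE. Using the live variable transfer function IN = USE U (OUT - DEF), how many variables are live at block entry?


OUT - DEF: 7 - 4 = 3
|IN| = |USE| + |OUT - DEF| - |USE ∩ (OUT - DEF)| = 7 + 3 - 0 = 10

10


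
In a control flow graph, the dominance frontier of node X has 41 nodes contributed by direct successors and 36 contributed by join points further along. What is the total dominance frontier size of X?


DF(X) = direct successor contributions + join point contributions
= 41 + 36 = 77

77


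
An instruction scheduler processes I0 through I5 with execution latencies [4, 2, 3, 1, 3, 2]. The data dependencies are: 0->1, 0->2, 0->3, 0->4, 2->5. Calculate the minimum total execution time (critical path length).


Compute longest path through dependency graph: dist(Ik) = max over predecessors of dist + latency(Ik).
dist(I0) = latency 4 = 4
dist(I1) = dist(I0) + 2 = 4 + 2 = 6
dist(I2) = dist(I0) + 3 = 4 + 3 = 7
dist(I3) = dist(I0) + 1 = 4 + 1 = 5
dist(I4) = dist(I0) + 3 = 4 + 3 = 7
dist(I5) = dist(I2) + 2 = 7 + 2 = 9
Critical path = max dist = 9

9


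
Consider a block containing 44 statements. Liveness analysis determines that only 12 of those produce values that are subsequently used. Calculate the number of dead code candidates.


Dead code = total statements - live definitions
= 44 - 12 = 32

32


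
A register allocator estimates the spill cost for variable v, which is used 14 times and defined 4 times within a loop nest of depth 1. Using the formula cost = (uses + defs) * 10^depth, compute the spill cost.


uses + defs = 14 + 4 = 18
10^1 = 10
Spill cost = 18 * 10 = 180

180


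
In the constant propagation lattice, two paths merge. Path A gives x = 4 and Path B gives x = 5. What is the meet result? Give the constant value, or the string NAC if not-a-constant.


Meet operation: if both paths give the same constant, result is that constant; if they differ, result is NAC (not-a-constant).
Path A: 4, Path B: 5 -> differ
Result: not-a-constant -> NAC

NAC


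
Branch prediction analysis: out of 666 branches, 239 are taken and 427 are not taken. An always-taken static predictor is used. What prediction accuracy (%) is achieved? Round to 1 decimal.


Predictor: always-taken
Correct predictions = 239
Accuracy = 239 / 666 * 100 = 35.9%

35.9


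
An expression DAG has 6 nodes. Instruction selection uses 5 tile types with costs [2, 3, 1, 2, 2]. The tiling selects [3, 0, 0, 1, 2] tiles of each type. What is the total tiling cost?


Total cost = sum(count_i * cost_i)
= 3*2 + 0*3 + 0*1 + 1*2 + 2*2
= 12

12


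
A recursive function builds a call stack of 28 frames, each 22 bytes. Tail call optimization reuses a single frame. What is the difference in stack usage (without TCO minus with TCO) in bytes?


Without TCO: 28 * 22 = 616 bytes
With TCO: reuse 1 frame = 22 bytes
Savings = 616 - 22 = 594

594


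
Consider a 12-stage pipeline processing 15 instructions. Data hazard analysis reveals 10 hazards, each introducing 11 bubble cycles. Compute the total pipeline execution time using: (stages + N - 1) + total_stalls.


Base cycles = 12 + 15 - 1 = 26
Total stalls = 10 * 11 = 110
Total = 26 + 110 = 136

136


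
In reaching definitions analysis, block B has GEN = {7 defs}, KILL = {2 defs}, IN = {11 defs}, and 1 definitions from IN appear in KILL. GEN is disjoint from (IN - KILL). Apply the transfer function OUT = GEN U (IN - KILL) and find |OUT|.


IN - KILL: 11 - 1 = 10 surviving definitions
OUT = GEN + surviving = 7 + 10 = 17

17


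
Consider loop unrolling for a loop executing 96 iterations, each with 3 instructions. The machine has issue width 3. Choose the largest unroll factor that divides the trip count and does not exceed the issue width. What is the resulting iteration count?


Largest divisor of 96 <= 3 is 3
New iterations = 96 / 3 = 32

32


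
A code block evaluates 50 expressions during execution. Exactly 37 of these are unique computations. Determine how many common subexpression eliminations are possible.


CSE count = total expressions - unique expressions
= 50 - 37 = 13

13


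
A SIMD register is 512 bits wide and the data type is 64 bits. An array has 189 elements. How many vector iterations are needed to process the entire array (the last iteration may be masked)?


Width = 512 / 64 = 8 elements per vector op
Iterations = ceil(189 / 8) = 24

24


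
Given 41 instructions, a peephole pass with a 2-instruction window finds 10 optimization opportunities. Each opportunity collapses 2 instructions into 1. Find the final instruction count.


Each match removes 1 instructions.
Total removed = 10 * 1 = 10
Remaining = 41 - 10 = 31

31


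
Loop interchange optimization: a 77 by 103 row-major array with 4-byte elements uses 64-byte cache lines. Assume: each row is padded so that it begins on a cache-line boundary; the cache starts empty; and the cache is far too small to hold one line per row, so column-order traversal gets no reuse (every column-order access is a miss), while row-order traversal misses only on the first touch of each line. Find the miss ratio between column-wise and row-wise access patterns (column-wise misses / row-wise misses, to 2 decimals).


Each row occupies 103 * 4 = 412 bytes and starts on a line boundary, so it spans ceil(412 / 64) = 7 cache lines.
Row-major traversal misses (one per line touched): 77 * ceil(103 * 4 / 64) = 539
Column-major traversal misses (no reuse, every access misses): 77 * 103 = 7931
Ratio = 7931 / 539 = 14.71

14.71


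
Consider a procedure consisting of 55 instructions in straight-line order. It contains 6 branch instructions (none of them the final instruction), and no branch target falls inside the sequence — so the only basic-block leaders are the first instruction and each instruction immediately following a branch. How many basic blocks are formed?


With no in-sequence branch targets, the leaders are the first instruction plus the instruction after each branch.
Number of basic blocks = branches + 1
= 6 + 1 = 7

7


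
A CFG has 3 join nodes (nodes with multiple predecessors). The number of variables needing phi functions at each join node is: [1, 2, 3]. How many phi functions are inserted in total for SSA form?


Total phi functions = sum of phi functions at each join node
= 1 + 2 + 3 = 6

6


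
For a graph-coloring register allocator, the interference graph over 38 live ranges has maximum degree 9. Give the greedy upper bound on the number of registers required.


Greedy coloring never needs more than (max_degree + 1) colors: when coloring a vertex, at most max_degree neighbors are already colored.
Upper bound = 9 + 1 = 10

10


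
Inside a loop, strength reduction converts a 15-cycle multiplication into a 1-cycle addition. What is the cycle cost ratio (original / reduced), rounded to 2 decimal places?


Ratio = mult_cost / add_cost = 15 / 1 = 15.0

15.0


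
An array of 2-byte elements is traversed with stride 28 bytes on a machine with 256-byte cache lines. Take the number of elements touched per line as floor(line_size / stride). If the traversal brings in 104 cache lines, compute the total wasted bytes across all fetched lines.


Elements per line = floor(256 / 28) = 9
Bytes used per line = 9 * 2 = 18
Wasted per line = 256 - 18 = 238
Total wasted = 238 * 104 = 24752

24752


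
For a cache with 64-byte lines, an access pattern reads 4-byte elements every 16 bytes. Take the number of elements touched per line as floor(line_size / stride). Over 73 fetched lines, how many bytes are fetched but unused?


Elements per line = floor(64 / 16) = 4
Bytes used per line = 4 * 4 = 16
Wasted per line = 64 - 16 = 48
Total wasted = 48 * 73 = 3504

3504


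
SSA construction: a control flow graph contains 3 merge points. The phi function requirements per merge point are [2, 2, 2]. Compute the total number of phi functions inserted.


Total phi functions = sum of phi functions at each join node
= 2 + 2 + 2 = 6

6


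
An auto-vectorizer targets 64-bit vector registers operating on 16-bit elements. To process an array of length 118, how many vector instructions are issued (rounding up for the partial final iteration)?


Width = 64 / 16 = 4 elements per vector op
Iterations = ceil(118 / 4) = 30

30


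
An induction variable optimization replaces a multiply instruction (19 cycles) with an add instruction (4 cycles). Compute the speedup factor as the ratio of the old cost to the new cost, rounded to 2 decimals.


Ratio = mult_cost / add_cost = 19 / 4 = 4.75

4.75


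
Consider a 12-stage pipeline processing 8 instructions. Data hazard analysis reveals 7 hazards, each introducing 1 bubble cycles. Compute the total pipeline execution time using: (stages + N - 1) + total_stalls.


Base cycles = 12 + 8 - 1 = 19
Total stalls = 7 * 1 = 7
Total = 19 + 7 = 26

26


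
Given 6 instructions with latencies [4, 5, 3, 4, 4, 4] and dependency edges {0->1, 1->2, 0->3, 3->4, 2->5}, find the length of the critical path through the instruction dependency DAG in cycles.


Compute longest path through dependency graph: dist(Ik) = max over predecessors of dist + latency(Ik).
dist(I0) = latency 4 = 4
dist(I1) = dist(I0) + 5 = 4 + 5 = 9
dist(I2) = dist(I1) + 3 = 9 + 3 = 12
dist(I3) = dist(I0) + 4 = 4 + 4 = 8
dist(I4) = dist(I3) + 4 = 8 + 4 = 12
dist(I5) = dist(I2) + 4 = 12 + 4 = 16
Critical path = max dist = 16

16


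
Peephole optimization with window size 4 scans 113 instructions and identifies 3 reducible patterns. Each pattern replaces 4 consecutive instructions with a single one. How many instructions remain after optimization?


Each match removes 3 instructions.
Total removed = 3 * 3 = 9
Remaining = 113 - 9 = 104

104


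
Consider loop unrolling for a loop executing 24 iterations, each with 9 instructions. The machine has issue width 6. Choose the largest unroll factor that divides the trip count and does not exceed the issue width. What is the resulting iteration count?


Largest divisor of 24 <= 6 is 6
New iterations = 24 / 6 = 4

4


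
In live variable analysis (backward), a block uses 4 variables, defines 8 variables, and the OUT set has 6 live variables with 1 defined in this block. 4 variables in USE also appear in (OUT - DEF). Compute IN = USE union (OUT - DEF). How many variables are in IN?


OUT - DEF: 6 - 1 = 5
|IN| = |USE| + |OUT - DEF| - |USE ∩ (OUT - DEF)| = 4 + 5 - 4 = 5

5


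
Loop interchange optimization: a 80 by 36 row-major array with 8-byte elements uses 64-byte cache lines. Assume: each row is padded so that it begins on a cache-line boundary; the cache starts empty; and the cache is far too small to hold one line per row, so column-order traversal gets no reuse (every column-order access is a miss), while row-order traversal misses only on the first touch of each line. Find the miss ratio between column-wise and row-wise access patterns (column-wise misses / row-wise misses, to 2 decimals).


Each row occupies 36 * 8 = 288 bytes and starts on a line boundary, so it spans ceil(288 / 64) = 5 cache lines.
Row-major traversal misses (one per line touched): 80 * ceil(36 * 8 / 64) = 400
Column-major traversal misses (no reuse, every access misses): 80 * 36 = 2880
Ratio = 2880 / 400 = 7.2

7.2


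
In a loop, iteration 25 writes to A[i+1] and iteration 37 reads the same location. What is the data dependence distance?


Distance = read iteration - write iteration
= 37 - 25 = 12

12


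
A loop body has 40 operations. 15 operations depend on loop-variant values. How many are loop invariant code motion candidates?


Invariant candidates = total - loop-dependent
= 40 - 15 = 25

25


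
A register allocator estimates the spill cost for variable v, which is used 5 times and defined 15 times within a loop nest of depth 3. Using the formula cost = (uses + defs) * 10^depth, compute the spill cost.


uses + defs = 5 + 15 = 20
10^3 = 1000
Spill cost = 20 * 1000 = 20000

20000


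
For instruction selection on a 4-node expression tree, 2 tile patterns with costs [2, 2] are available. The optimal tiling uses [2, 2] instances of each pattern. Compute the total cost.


Total cost = sum(count_i * cost_i)
= 2*2 + 2*2
= 8

8


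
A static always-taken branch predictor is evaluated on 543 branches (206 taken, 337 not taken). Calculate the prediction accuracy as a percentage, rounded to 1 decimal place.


Predictor: always-taken
Correct predictions = 206
Accuracy = 206 / 543 * 100 = 37.9%

37.9


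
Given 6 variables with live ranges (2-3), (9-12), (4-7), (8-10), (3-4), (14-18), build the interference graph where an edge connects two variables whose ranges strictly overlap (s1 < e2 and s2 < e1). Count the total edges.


Check all pairs for overlapping intervals.
Two intervals (s1,e1) and (s2,e2) overlap if s1 < e2 and s2 < e1.
v0 (2-3) vs v1..v5: overlaps none -> 0
v1 (9-12) vs v2..v5: overlaps v3 -> 1
v2 (4-7) vs v3..v5: overlaps none -> 0
v3 (8-10) vs v4..v5: overlaps none -> 0
v4 (3-4) vs v5: overlaps none -> 0
Total overlapping pairs = 0 + 1 + 0 + 0 + 0 = 1

1


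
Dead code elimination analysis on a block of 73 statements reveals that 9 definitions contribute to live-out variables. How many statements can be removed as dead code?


Dead code = total statements - live definitions
= 73 - 9 = 64

64


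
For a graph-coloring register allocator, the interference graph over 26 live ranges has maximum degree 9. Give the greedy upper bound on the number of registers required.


Greedy coloring never needs more than (max_degree + 1) colors: when coloring a vertex, at most max_degree neighbors are already colored.
Upper bound = 9 + 1 = 10

10


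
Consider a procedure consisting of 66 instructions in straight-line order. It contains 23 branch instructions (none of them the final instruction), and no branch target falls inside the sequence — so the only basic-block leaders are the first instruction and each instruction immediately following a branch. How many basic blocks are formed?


With no in-sequence branch targets, the leaders are the first instruction plus the instruction after each branch.
Number of basic blocks = branches + 1
= 23 + 1 = 24

24


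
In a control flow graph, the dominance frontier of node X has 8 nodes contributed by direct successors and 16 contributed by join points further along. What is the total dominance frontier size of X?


DF(X) = direct successor contributions + join point contributions
= 8 + 16 = 24

24


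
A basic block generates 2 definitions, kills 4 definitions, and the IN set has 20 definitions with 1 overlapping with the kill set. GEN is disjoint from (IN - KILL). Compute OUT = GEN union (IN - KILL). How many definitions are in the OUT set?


IN - KILL: 20 - 1 = 19 surviving definitions
OUT = GEN + surviving = 2 + 19 = 21

21


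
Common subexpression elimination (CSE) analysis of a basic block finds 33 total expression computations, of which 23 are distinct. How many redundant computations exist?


CSE count = total expressions - unique expressions
= 33 - 23 = 10

10


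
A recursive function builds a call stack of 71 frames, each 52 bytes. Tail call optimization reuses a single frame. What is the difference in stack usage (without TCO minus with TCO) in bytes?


Without TCO: 71 * 52 = 3692 bytes
With TCO: reuse 1 frame = 52 bytes
Savings = 3692 - 52 = 3640

3640


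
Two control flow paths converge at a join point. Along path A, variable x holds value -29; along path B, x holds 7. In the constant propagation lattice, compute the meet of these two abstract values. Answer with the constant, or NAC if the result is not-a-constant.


Meet operation: if both paths give the same constant, result is that constant; if they differ, result is NAC (not-a-constant).
Path A: -29, Path B: 7 -> differ
Result: not-a-constant -> NAC

NAC


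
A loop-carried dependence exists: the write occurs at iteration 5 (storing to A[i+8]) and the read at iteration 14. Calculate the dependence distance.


Distance = read iteration - write iteration
= 14 - 5 = 9

9


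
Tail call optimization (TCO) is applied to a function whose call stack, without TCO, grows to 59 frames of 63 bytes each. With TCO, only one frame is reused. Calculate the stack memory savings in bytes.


Without TCO: 59 * 63 = 3717 bytes
With TCO: reuse 1 frame = 63 bytes
Savings = 3717 - 63 = 3654

3654


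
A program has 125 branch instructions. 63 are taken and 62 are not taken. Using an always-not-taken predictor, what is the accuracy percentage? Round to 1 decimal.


Predictor: always-not-taken
Correct predictions = 62
Accuracy = 62 / 125 * 100 = 49.6%

49.6


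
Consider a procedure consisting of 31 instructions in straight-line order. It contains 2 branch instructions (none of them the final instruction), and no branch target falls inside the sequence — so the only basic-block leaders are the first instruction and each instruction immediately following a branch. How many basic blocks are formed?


With no in-sequence branch targets, the leaders are the first instruction plus the instruction after each branch.
Number of basic blocks = branches + 1
= 2 + 1 = 3

3


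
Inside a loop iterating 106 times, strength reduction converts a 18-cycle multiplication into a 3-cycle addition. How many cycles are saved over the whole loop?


Per-iteration saving = 18 - 3 = 15
Total saved = 106 * 15 = 1590

1590


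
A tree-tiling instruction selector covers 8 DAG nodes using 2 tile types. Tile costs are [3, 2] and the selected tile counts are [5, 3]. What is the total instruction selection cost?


Total cost = sum(count_i * cost_i)
= 5*3 + 3*2
= 21

21


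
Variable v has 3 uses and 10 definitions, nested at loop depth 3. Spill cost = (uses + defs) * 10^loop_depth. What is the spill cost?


uses + defs = 3 + 10 = 13
10^3 = 1000
Spill cost = 13 * 1000 = 13000

13000


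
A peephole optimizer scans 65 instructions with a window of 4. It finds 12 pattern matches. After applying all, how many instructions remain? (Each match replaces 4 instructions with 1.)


Each match removes 3 instructions.
Total removed = 12 * 3 = 36
Remaining = 65 - 36 = 29

29


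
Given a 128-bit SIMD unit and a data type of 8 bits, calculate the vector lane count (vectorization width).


Width = SIMD bits / data type bits
= 128 / 8 = 16

16


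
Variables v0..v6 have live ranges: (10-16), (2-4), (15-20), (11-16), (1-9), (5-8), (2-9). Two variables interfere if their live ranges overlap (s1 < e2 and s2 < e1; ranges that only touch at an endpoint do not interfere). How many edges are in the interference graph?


Check all pairs for overlapping intervals.
Two intervals (s1,e1) and (s2,e2) overlap if s1 < e2 and s2 < e1.
v0 (10-16) vs v1..v6: overlaps v2, v3 -> 2
v1 (2-4) vs v2..v6: overlaps v4, v6 -> 2
v2 (15-20) vs v3..v6: overlaps v3 -> 1
v3 (11-16) vs v4..v6: overlaps none -> 0
v4 (1-9) vs v5..v6: overlaps v5, v6 -> 2
v5 (5-8) vs v6: overlaps v6 -> 1
Total overlapping pairs = 2 + 2 + 1 + 0 + 2 + 1 = 8

8


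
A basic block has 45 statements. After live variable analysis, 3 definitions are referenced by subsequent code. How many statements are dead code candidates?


Dead code = total statements - live definitions
= 45 - 3 = 42

42


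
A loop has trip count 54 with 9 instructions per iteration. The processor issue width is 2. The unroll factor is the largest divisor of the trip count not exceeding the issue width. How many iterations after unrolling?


Largest divisor of 54 <= 2 is 2
New iterations = 54 / 2 = 27

27


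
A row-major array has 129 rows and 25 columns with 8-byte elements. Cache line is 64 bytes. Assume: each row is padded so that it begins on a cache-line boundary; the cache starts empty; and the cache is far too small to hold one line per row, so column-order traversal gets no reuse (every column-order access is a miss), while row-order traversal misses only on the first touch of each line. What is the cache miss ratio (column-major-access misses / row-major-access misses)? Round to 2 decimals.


Each row occupies 25 * 8 = 200 bytes and starts on a line boundary, so it spans ceil(200 / 64) = 4 cache lines.
Row-major traversal misses (one per line touched): 129 * ceil(25 * 8 / 64) = 516
Column-major traversal misses (no reuse, every access misses): 129 * 25 = 3225
Ratio = 3225 / 516 = 6.25

6.25
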